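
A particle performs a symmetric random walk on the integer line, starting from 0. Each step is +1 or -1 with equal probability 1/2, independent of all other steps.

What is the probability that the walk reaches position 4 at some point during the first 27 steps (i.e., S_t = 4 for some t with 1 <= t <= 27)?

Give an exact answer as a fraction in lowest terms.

Answer: 1854169/4194304

Derivation:
Count via complement. Let g(t,s) = #length-t paths at position s with S_1..S_t all ≠ 4.
g(t,s) = g(t-1,s-1) + g(t-1,s+1) for s ≠ 4; g(t,4) = 0.
t=0: g(0,0)=1
t=1: g(1,-1)=1 g(1,1)=1
t=2: g(2,-2)=1 g(2,0)=2 g(2,2)=1
t=3: g(3,-3)=1 g(3,-1)=3 g(3,1)=3 g(3,3)=1
t=4: g(4,-4)=1 g(4,-2)=4 g(4,0)=6 g(4,2)=4
t=5: g(5,-5)=1 g(5,-3)=5 g(5,-1)=10 g(5,1)=10 g(5,3)=4
t=6: g(6,-6)=1 g(6,-4)=6 g(6,-2)=15 g(6,0)=20 g(6,2)=14
t=7: g(7,-7)=1 g(7,-5)=7 g(7,-3)=21 g(7,-1)=35 g(7,1)=34 g(7,3)=14
t=8: g(8,-8)=1 g(8,-6)=8 g(8,-4)=28 g(8,-2)=56 g(8,0)=69 g(8,2)=48
t=9: g(9,-9)=1 g(9,-7)=9 g(9,-5)=36 g(9,-3)=84 g(9,-1)=125 g(9,1)=117 g(9,3)=48
t=10: g(10,-10)=1 g(10,-8)=10 g(10,-6)=45 g(10,-4)=120 g(10,-2)=209 g(10,0)=242 g(10,2)=165
t=11: g(11,-11)=1 g(11,-9)=11 g(11,-7)=55 g(11,-5)=165 g(11,-3)=329 g(11,-1)=451 g(11,1)=407 g(11,3)=165
t=12: g(12,-12)=1 g(12,-10)=12 g(12,-8)=66 g(12,-6)=220 g(12,-4)=494 g(12,-2)=780 g(12,0)=858 g(12,2)=572
t=13: g(13,-13)=1 g(13,-11)=13 g(13,-9)=78 g(13,-7)=286 g(13,-5)=714 g(13,-3)=1274 g(13,-1)=1638 g(13,1)=1430 g(13,3)=572
t=14: g(14,-14)=1 g(14,-12)=14 g(14,-10)=91 g(14,-8)=364 g(14,-6)=1000 g(14,-4)=1988 g(14,-2)=2912 g(14,0)=3068 g(14,2)=2002
t=15: g(15,-15)=1 g(15,-13)=15 g(15,-11)=105 g(15,-9)=455 g(15,-7)=1364 g(15,-5)=2988 g(15,-3)=4900 g(15,-1)=5980 g(15,1)=5070 g(15,3)=2002
t=16: g(16,-16)=1 g(16,-14)=16 g(16,-12)=120 g(16,-10)=560 g(16,-8)=1819 g(16,-6)=4352 g(16,-4)=7888 g(16,-2)=10880 g(16,0)=11050 g(16,2)=7072
t=17: g(17,-17)=1 g(17,-15)=17 g(17,-13)=136 g(17,-11)=680 g(17,-9)=2379 g(17,-7)=6171 g(17,-5)=12240 g(17,-3)=18768 g(17,-1)=21930 g(17,1)=18122 g(17,3)=7072
t=18: g(18,-18)=1 g(18,-16)=18 g(18,-14)=153 g(18,-12)=816 g(18,-10)=3059 g(18,-8)=8550 g(18,-6)=18411 g(18,-4)=31008 g(18,-2)=40698 g(18,0)=40052 g(18,2)=25194
t=19: g(19,-19)=1 g(19,-17)=19 g(19,-15)=171 g(19,-13)=969 g(19,-11)=3875 g(19,-9)=11609 g(19,-7)=26961 g(19,-5)=49419 g(19,-3)=71706 g(19,-1)=80750 g(19,1)=65246 g(19,3)=25194
t=20: g(20,-20)=1 g(20,-18)=20 g(20,-16)=190 g(20,-14)=1140 g(20,-12)=4844 g(20,-10)=15484 g(20,-8)=38570 g(20,-6)=76380 g(20,-4)=121125 g(20,-2)=152456 g(20,0)=145996 g(20,2)=90440
t=21: g(21,-21)=1 g(21,-19)=21 g(21,-17)=210 g(21,-15)=1330 g(21,-13)=5984 g(21,-11)=20328 g(21,-9)=54054 g(21,-7)=114950 g(21,-5)=197505 g(21,-3)=273581 g(21,-1)=298452 g(21,1)=236436 g(21,3)=90440
t=22: g(22,-22)=1 g(22,-20)=22 g(22,-18)=231 g(22,-16)=1540 g(22,-14)=7314 g(22,-12)=26312 g(22,-10)=74382 g(22,-8)=169004 g(22,-6)=312455 g(22,-4)=471086 g(22,-2)=572033 g(22,0)=534888 g(22,2)=326876
t=23: g(23,-23)=1 g(23,-21)=23 g(23,-19)=253 g(23,-17)=1771 g(23,-15)=8854 g(23,-13)=33626 g(23,-11)=100694 g(23,-9)=243386 g(23,-7)=481459 g(23,-5)=783541 g(23,-3)=1043119 g(23,-1)=1106921 g(23,1)=861764 g(23,3)=326876
t=24: g(24,-24)=1 g(24,-22)=24 g(24,-20)=276 g(24,-18)=2024 g(24,-16)=10625 g(24,-14)=42480 g(24,-12)=134320 g(24,-10)=344080 g(24,-8)=724845 g(24,-6)=1265000 g(24,-4)=1826660 g(24,-2)=2150040 g(24,0)=1968685 g(24,2)=1188640
t=25: g(25,-25)=1 g(25,-23)=25 g(25,-21)=300 g(25,-19)=2300 g(25,-17)=12649 g(25,-15)=53105 g(25,-13)=176800 g(25,-11)=478400 g(25,-9)=1068925 g(25,-7)=1989845 g(25,-5)=3091660 g(25,-3)=3976700 g(25,-1)=4118725 g(25,1)=3157325 g(25,3)=1188640
t=26: g(26,-26)=1 g(26,-24)=26 g(26,-22)=325 g(26,-20)=2600 g(26,-18)=14949 g(26,-16)=65754 g(26,-14)=229905 g(26,-12)=655200 g(26,-10)=1547325 g(26,-8)=3058770 g(26,-6)=5081505 g(26,-4)=7068360 g(26,-2)=8095425 g(26,0)=7276050 g(26,2)=4345965
t=27: g(27,-27)=1 g(27,-25)=27 g(27,-23)=351 g(27,-21)=2925 g(27,-19)=17549 g(27,-17)=80703 g(27,-15)=295659 g(27,-13)=885105 g(27,-11)=2202525 g(27,-9)=4606095 g(27,-7)=8140275 g(27,-5)=12149865 g(27,-3)=15163785 g(27,-1)=15371475 g(27,1)=11622015 g(27,3)=4345965
Paths never hitting 4: Σ_s g(27,s) = 74884320
Paths hitting 4: 2^27 - 74884320 = 59333408
P = 59333408/134217728 = 1854169/4194304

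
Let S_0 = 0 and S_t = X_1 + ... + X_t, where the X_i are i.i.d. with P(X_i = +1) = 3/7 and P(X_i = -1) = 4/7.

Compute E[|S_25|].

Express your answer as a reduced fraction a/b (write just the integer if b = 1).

Answer: 136319937330645599575/27368747340080916343

Derivation:
S_25 takes values m ≡ 1 (mod 2) with |m| ≤ 25; P(S_25=m) = C(25,(25+m)/2) · (3/7)^((25+m)/2) · (4/7)^((25-m)/2).
Distribution: P(S=-25)=1125899906842624/1341068619663964900807, P(S=-23)=21110623253299200/1341068619663964900807, P(S=-21)=189995609279692800/1341068619663964900807, P(S=-19)=1092474753358233600/1341068619663964900807, P(S=-17)=4506458357602713600/1341068619663964900807, P(S=-15)=2027906260921221120/191581231380566414401, P(S=-13)=5069765652303052800/191581231380566414401, P(S=-11)=72244160545318502400/1341068619663964900807, P(S=-9)=121912020920224972800/1341068619663964900807, P(S=-7)=172708696303652044800/1341068619663964900807, P(S=-5)=207250435564382453760/1341068619663964900807, P(S=-3)=211960672736300236800/1341068619663964900807, P(S=-1)=26495084092037529600/191581231380566414401, P(S=1)=19871313069028147200/191581231380566414401, P(S=3)=89420908810626662400/1341068619663964900807, P(S=5)=49181499845844664320/1341068619663964900807, P(S=7)=23053828052739686400/1341068619663964900807, P(S=9)=9153725844470169600/1341068619663964900807, P(S=11)=3051241948156723200/1341068619663964900807, P(S=13)=120443761111449600/191581231380566414401, P(S=15)=27099846250076160/191581231380566414401, P(S=17)=33874807812595200/1341068619663964900807, P(S=19)=4619291974444800/1341068619663964900807, P(S=21)=451887258369600/1341068619663964900807, P(S=23)=28242953648100/1341068619663964900807, P(S=25)=847288609443/1341068619663964900807
E[|S_25|] = Σ_m |m|·P(S_25=m) = 136319937330645599575/27368747340080916343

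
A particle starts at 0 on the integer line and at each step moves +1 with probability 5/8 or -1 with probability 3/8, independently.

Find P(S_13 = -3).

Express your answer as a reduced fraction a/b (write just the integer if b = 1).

Answer: 26387521875/549755813888

Derivation:
To reach position -3 after 13 steps: need 5 steps of +1 and 8 steps of -1.
Number of such sequences: C(13,5) = 1287
Each has probability (5/8)^5 · (3/8)^8 = 20503125/549755813888
P = 1287 · 20503125/549755813888 = 26387521875/549755813888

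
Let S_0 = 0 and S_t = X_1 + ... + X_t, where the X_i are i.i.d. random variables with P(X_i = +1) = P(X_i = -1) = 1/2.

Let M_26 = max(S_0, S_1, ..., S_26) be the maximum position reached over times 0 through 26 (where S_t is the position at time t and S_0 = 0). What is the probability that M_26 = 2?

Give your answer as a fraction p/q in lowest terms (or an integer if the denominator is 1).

Let M_26 = max(S_0,...,S_26). Use the reflection principle: for j ≥ 1, #{paths with M_26 ≥ j} = #{S_26 ≥ j} + #{S_26 ≥ j+1}.
By reflection, #{M_26 ≥ 2} = #{S_26 ≥ 2} + #{S_26 ≥ 3} = 28354132 + 18696432 = 47050564.
#{M_26 ≥ 3} = #{S_26 ≥ 3} + #{S_26 ≥ 4} = 18696432 + 18696432 = 37392864.
#{M_26 = 2} = 47050564 - 37392864 = 9657700.
P(M_26 = 2) = 9657700/67108864 = 2414425/16777216

Answer: 2414425/16777216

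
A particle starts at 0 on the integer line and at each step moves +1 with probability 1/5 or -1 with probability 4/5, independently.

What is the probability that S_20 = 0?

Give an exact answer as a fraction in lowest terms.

Answer: 193730707456/95367431640625

Derivation:
To be at 0 after 20 steps: need exactly 10 steps of +1 and 10 of -1.
Number of such sequences: C(20,10) = 184756
Each has probability (1/5)^10 · (4/5)^10 = 1048576/95367431640625
P = 184756 · 1048576/95367431640625 = 193730707456/95367431640625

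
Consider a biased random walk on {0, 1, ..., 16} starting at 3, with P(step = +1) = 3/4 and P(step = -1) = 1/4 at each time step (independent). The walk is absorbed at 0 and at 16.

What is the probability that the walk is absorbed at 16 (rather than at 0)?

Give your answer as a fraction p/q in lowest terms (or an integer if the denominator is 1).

Answer: 20726199/21523360

Derivation:
Biased walk: p = 3/4, q = 1/4, r = q/p = 1/3
Gambler's ruin: P(hit 16 before 0 | start at 3) = (1 - r^a)/(1 - r^N)
r^3 = 1/27; r^16 = 1/43046721
P = (1 - 1/27) / (1 - 1/43046721) = 26/27 / 43046720/43046721 = 20726199/21523360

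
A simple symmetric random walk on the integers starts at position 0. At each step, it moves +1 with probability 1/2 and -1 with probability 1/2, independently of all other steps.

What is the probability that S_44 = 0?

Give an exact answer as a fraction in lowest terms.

To return to 0 after 44 steps: need exactly 22 steps of +1 and 22 of -1.
Favorable paths: C(44,22) = 2104098963720
Total paths: 2^44 = 17592186044416
P = 2104098963720/17592186044416 = 263012370465/2199023255552

Answer: 263012370465/2199023255552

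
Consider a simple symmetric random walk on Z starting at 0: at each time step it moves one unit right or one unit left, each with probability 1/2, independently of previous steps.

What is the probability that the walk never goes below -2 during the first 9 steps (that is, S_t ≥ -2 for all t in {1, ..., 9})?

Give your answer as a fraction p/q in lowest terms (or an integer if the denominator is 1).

Answer: 21/32

Derivation:
Let f(t,s) = #length-t paths at position s with S_1..S_t all ≥ -2.
f(t,s) = f(t-1,s-1) + f(t-1,s+1) for s ≥ -2; f(t,s) = 0 for s < -2.
t=0: f(0,0)=1
t=1: f(1,-1)=1 f(1,1)=1
t=2: f(2,-2)=1 f(2,0)=2 f(2,2)=1
t=3: f(3,-1)=3 f(3,1)=3 f(3,3)=1
t=4: f(4,-2)=3 f(4,0)=6 f(4,2)=4 f(4,4)=1
t=5: f(5,-1)=9 f(5,1)=10 f(5,3)=5 f(5,5)=1
t=6: f(6,-2)=9 f(6,0)=19 f(6,2)=15 f(6,4)=6 f(6,6)=1
t=7: f(7,-1)=28 f(7,1)=34 f(7,3)=21 f(7,5)=7 f(7,7)=1
t=8: f(8,-2)=28 f(8,0)=62 f(8,2)=55 f(8,4)=28 f(8,6)=8 f(8,8)=1
t=9: f(9,-1)=90 f(9,1)=117 f(9,3)=83 f(9,5)=36 f(9,7)=9 f(9,9)=1
Σ_s f(9,s) = 336
P = 336/512 = 21/32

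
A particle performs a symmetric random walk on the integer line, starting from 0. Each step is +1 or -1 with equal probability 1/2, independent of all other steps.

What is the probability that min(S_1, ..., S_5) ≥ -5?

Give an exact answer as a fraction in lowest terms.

Let f(t,s) = #length-t paths at position s with S_1..S_t all ≥ -5.
f(t,s) = f(t-1,s-1) + f(t-1,s+1) for s ≥ -5; f(t,s) = 0 for s < -5.
t=0: f(0,0)=1
t=1: f(1,-1)=1 f(1,1)=1
t=2: f(2,-2)=1 f(2,0)=2 f(2,2)=1
t=3: f(3,-3)=1 f(3,-1)=3 f(3,1)=3 f(3,3)=1
t=4: f(4,-4)=1 f(4,-2)=4 f(4,0)=6 f(4,2)=4 f(4,4)=1
t=5: f(5,-5)=1 f(5,-3)=5 f(5,-1)=10 f(5,1)=10 f(5,3)=5 f(5,5)=1
Σ_s f(5,s) = 32
P = 32/32 = 1

Answer: 1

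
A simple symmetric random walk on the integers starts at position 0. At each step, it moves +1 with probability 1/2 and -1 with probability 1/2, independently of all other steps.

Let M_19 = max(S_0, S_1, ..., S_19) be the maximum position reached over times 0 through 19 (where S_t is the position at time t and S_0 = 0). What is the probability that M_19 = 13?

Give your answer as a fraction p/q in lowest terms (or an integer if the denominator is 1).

Let M_19 = max(S_0,...,S_19). Use the reflection principle: for j ≥ 1, #{paths with M_19 ≥ j} = #{S_19 ≥ j} + #{S_19 ≥ j+1}.
By reflection, #{M_19 ≥ 13} = #{S_19 ≥ 13} + #{S_19 ≥ 14} = 1160 + 191 = 1351.
#{M_19 ≥ 14} = #{S_19 ≥ 14} + #{S_19 ≥ 15} = 191 + 191 = 382.
#{M_19 = 13} = 1351 - 382 = 969.
P(M_19 = 13) = 969/524288 = 969/524288

Answer: 969/524288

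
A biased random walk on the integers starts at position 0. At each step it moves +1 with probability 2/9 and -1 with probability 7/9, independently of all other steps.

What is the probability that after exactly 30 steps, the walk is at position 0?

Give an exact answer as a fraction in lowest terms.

To be at 0 after 30 steps: need exactly 15 steps of +1 and 15 of -1.
Number of such sequences: C(30,15) = 155117520
Each has probability (2/9)^15 · (7/9)^15 = 155568095557812224/42391158275216203514294433201
P = 155117520 · 155568095557812224/42391158275216203514294433201 = 2681259686005649868062720/4710128697246244834921603689

Answer: 2681259686005649868062720/4710128697246244834921603689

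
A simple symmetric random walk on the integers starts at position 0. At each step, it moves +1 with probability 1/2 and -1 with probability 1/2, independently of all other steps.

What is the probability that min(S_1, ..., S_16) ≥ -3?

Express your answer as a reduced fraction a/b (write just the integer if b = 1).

Answer: 21879/32768

Derivation:
Let f(t,s) = #length-t paths at position s with S_1..S_t all ≥ -3.
f(t,s) = f(t-1,s-1) + f(t-1,s+1) for s ≥ -3; f(t,s) = 0 for s < -3.
t=0: f(0,0)=1
t=1: f(1,-1)=1 f(1,1)=1
t=2: f(2,-2)=1 f(2,0)=2 f(2,2)=1
t=3: f(3,-3)=1 f(3,-1)=3 f(3,1)=3 f(3,3)=1
t=4: f(4,-2)=4 f(4,0)=6 f(4,2)=4 f(4,4)=1
t=5: f(5,-3)=4 f(5,-1)=10 f(5,1)=10 f(5,3)=5 f(5,5)=1
t=6: f(6,-2)=14 f(6,0)=20 f(6,2)=15 f(6,4)=6 f(6,6)=1
t=7: f(7,-3)=14 f(7,-1)=34 f(7,1)=35 f(7,3)=21 f(7,5)=7 f(7,7)=1
t=8: f(8,-2)=48 f(8,0)=69 f(8,2)=56 f(8,4)=28 f(8,6)=8 f(8,8)=1
t=9: f(9,-3)=48 f(9,-1)=117 f(9,1)=125 f(9,3)=84 f(9,5)=36 f(9,7)=9 f(9,9)=1
t=10: f(10,-2)=165 f(10,0)=242 f(10,2)=209 f(10,4)=120 f(10,6)=45 f(10,8)=10 f(10,10)=1
t=11: f(11,-3)=165 f(11,-1)=407 f(11,1)=451 f(11,3)=329 f(11,5)=165 f(11,7)=55 f(11,9)=11 f(11,11)=1
t=12: f(12,-2)=572 f(12,0)=858 f(12,2)=780 f(12,4)=494 f(12,6)=220 f(12,8)=66 f(12,10)=12 f(12,12)=1
t=13: f(13,-3)=572 f(13,-1)=1430 f(13,1)=1638 f(13,3)=1274 f(13,5)=714 f(13,7)=286 f(13,9)=78 f(13,11)=13 f(13,13)=1
t=14: f(14,-2)=2002 f(14,0)=3068 f(14,2)=2912 f(14,4)=1988 f(14,6)=1000 f(14,8)=364 f(14,10)=91 f(14,12)=14 f(14,14)=1
t=15: f(15,-3)=2002 f(15,-1)=5070 f(15,1)=5980 f(15,3)=4900 f(15,5)=2988 f(15,7)=1364 f(15,9)=455 f(15,11)=105 f(15,13)=15 f(15,15)=1
t=16: f(16,-2)=7072 f(16,0)=11050 f(16,2)=10880 f(16,4)=7888 f(16,6)=4352 f(16,8)=1819 f(16,10)=560 f(16,12)=120 f(16,14)=16 f(16,16)=1
Σ_s f(16,s) = 43758
P = 43758/65536 = 21879/32768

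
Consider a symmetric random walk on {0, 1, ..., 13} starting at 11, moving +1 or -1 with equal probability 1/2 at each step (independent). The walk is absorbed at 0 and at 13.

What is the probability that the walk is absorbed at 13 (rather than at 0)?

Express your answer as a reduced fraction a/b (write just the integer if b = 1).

Symmetric walk (p = 1/2): the harmonic-function argument gives P(hit 13 before 0 | start at 11) = a/N.
P = 11/13 = 11/13

Answer: 11/13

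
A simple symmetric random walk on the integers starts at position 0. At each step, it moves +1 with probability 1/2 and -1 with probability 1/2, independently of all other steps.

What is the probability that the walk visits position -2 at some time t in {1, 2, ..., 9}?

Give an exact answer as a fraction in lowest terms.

Count via complement. Let g(t,s) = #length-t paths at position s with S_1..S_t all ≠ -2.
g(t,s) = g(t-1,s-1) + g(t-1,s+1) for s ≠ -2; g(t,-2) = 0.
t=0: g(0,0)=1
t=1: g(1,-1)=1 g(1,1)=1
t=2: g(2,0)=2 g(2,2)=1
t=3: g(3,-1)=2 g(3,1)=3 g(3,3)=1
t=4: g(4,0)=5 g(4,2)=4 g(4,4)=1
t=5: g(5,-1)=5 g(5,1)=9 g(5,3)=5 g(5,5)=1
t=6: g(6,0)=14 g(6,2)=14 g(6,4)=6 g(6,6)=1
t=7: g(7,-1)=14 g(7,1)=28 g(7,3)=20 g(7,5)=7 g(7,7)=1
t=8: g(8,0)=42 g(8,2)=48 g(8,4)=27 g(8,6)=8 g(8,8)=1
t=9: g(9,-1)=42 g(9,1)=90 g(9,3)=75 g(9,5)=35 g(9,7)=9 g(9,9)=1
Paths never hitting -2: Σ_s g(9,s) = 252
Paths hitting -2: 2^9 - 252 = 260
P = 260/512 = 65/128

Answer: 65/128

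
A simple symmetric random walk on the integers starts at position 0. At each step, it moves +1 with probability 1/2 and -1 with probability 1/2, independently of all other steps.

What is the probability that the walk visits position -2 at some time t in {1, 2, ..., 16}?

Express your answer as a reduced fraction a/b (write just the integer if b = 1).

Answer: 20613/32768

Derivation:
Count via complement. Let g(t,s) = #length-t paths at position s with S_1..S_t all ≠ -2.
g(t,s) = g(t-1,s-1) + g(t-1,s+1) for s ≠ -2; g(t,-2) = 0.
t=0: g(0,0)=1
t=1: g(1,-1)=1 g(1,1)=1
t=2: g(2,0)=2 g(2,2)=1
t=3: g(3,-1)=2 g(3,1)=3 g(3,3)=1
t=4: g(4,0)=5 g(4,2)=4 g(4,4)=1
t=5: g(5,-1)=5 g(5,1)=9 g(5,3)=5 g(5,5)=1
t=6: g(6,0)=14 g(6,2)=14 g(6,4)=6 g(6,6)=1
t=7: g(7,-1)=14 g(7,1)=28 g(7,3)=20 g(7,5)=7 g(7,7)=1
t=8: g(8,0)=42 g(8,2)=48 g(8,4)=27 g(8,6)=8 g(8,8)=1
t=9: g(9,-1)=42 g(9,1)=90 g(9,3)=75 g(9,5)=35 g(9,7)=9 g(9,9)=1
t=10: g(10,0)=132 g(10,2)=165 g(10,4)=110 g(10,6)=44 g(10,8)=10 g(10,10)=1
t=11: g(11,-1)=132 g(11,1)=297 g(11,3)=275 g(11,5)=154 g(11,7)=54 g(11,9)=11 g(11,11)=1
t=12: g(12,0)=429 g(12,2)=572 g(12,4)=429 g(12,6)=208 g(12,8)=65 g(12,10)=12 g(12,12)=1
t=13: g(13,-1)=429 g(13,1)=1001 g(13,3)=1001 g(13,5)=637 g(13,7)=273 g(13,9)=77 g(13,11)=13 g(13,13)=1
t=14: g(14,0)=1430 g(14,2)=2002 g(14,4)=1638 g(14,6)=910 g(14,8)=350 g(14,10)=90 g(14,12)=14 g(14,14)=1
t=15: g(15,-1)=1430 g(15,1)=3432 g(15,3)=3640 g(15,5)=2548 g(15,7)=1260 g(15,9)=440 g(15,11)=104 g(15,13)=15 g(15,15)=1
t=16: g(16,0)=4862 g(16,2)=7072 g(16,4)=6188 g(16,6)=3808 g(16,8)=1700 g(16,10)=544 g(16,12)=119 g(16,14)=16 g(16,16)=1
Paths never hitting -2: Σ_s g(16,s) = 24310
Paths hitting -2: 2^16 - 24310 = 41226
P = 41226/65536 = 20613/32768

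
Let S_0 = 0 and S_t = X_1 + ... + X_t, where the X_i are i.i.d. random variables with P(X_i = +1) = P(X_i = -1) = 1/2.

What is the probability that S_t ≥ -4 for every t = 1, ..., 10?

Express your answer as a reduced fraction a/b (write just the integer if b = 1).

Answer: 57/64

Derivation:
Let f(t,s) = #length-t paths at position s with S_1..S_t all ≥ -4.
f(t,s) = f(t-1,s-1) + f(t-1,s+1) for s ≥ -4; f(t,s) = 0 for s < -4.
t=0: f(0,0)=1
t=1: f(1,-1)=1 f(1,1)=1
t=2: f(2,-2)=1 f(2,0)=2 f(2,2)=1
t=3: f(3,-3)=1 f(3,-1)=3 f(3,1)=3 f(3,3)=1
t=4: f(4,-4)=1 f(4,-2)=4 f(4,0)=6 f(4,2)=4 f(4,4)=1
t=5: f(5,-3)=5 f(5,-1)=10 f(5,1)=10 f(5,3)=5 f(5,5)=1
t=6: f(6,-4)=5 f(6,-2)=15 f(6,0)=20 f(6,2)=15 f(6,4)=6 f(6,6)=1
t=7: f(7,-3)=20 f(7,-1)=35 f(7,1)=35 f(7,3)=21 f(7,5)=7 f(7,7)=1
t=8: f(8,-4)=20 f(8,-2)=55 f(8,0)=70 f(8,2)=56 f(8,4)=28 f(8,6)=8 f(8,8)=1
t=9: f(9,-3)=75 f(9,-1)=125 f(9,1)=126 f(9,3)=84 f(9,5)=36 f(9,7)=9 f(9,9)=1
t=10: f(10,-4)=75 f(10,-2)=200 f(10,0)=251 f(10,2)=210 f(10,4)=120 f(10,6)=45 f(10,8)=10 f(10,10)=1
Σ_s f(10,s) = 912
P = 912/1024 = 57/64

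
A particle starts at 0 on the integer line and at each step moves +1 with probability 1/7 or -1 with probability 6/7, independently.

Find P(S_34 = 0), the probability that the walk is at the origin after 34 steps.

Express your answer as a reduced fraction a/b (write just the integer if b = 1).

To be at 0 after 34 steps: need exactly 17 steps of +1 and 17 of -1.
Number of such sequences: C(34,17) = 2333606220
Each has probability (1/7)^17 · (6/7)^17 = 16926659444736/54116956037952111668959660849
P = 2333606220 · 16926659444736/54116956037952111668959660849 = 39500157764057675857920/54116956037952111668959660849

Answer: 39500157764057675857920/54116956037952111668959660849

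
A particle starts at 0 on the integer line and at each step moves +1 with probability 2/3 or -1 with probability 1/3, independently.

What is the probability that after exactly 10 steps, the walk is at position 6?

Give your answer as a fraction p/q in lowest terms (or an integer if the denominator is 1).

Answer: 1280/6561

Derivation:
To reach position 6 after 10 steps: need 8 steps of +1 and 2 steps of -1.
Number of such sequences: C(10,8) = 45
Each has probability (2/3)^8 · (1/3)^2 = 256/59049
P = 45 · 256/59049 = 1280/6561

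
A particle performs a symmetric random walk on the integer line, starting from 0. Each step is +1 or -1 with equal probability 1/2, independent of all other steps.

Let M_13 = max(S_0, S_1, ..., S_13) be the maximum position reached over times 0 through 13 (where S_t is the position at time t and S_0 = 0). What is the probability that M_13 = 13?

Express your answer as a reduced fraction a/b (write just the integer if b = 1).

Answer: 1/8192

Derivation:
Let M_13 = max(S_0,...,S_13). Use the reflection principle: for j ≥ 1, #{paths with M_13 ≥ j} = #{S_13 ≥ j} + #{S_13 ≥ j+1}.
By reflection, #{M_13 ≥ 13} = #{S_13 ≥ 13} + #{S_13 ≥ 14} = 1 + 0 = 1.
#{M_13 ≥ 14} = #{S_13 ≥ 14} + #{S_13 ≥ 15} = 0 + 0 = 0.
#{M_13 = 13} = 1 - 0 = 1.
P(M_13 = 13) = 1/8192 = 1/8192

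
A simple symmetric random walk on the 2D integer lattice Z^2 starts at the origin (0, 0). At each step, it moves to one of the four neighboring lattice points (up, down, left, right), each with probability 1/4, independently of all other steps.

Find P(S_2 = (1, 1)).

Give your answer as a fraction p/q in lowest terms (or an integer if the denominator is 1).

Answer: 1/8

Derivation:
Let h be the number of horizontal steps (so 2-h are vertical). To end at (1,1) need (h+1)/2 right-steps and ((2-h)+1)/2 up-steps.
Sum over h with 1 ≤ h ≤ 1, h ≡ 1 (mod 2), 2-h ≡ 1 (mod 2):
h=1: C(2,1)·C(1,1)·C(1,1) = 2·1·1 = 2
Total favorable: 2
Total paths: 4^2 = 16
P = 2/16 = 1/8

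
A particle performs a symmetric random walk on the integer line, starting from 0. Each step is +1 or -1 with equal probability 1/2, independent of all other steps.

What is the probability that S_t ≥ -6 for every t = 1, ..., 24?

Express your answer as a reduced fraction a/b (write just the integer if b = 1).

Let f(t,s) = #length-t paths at position s with S_1..S_t all ≥ -6.
f(t,s) = f(t-1,s-1) + f(t-1,s+1) for s ≥ -6; f(t,s) = 0 for s < -6.
t=0: f(0,0)=1
t=1: f(1,-1)=1 f(1,1)=1
t=2: f(2,-2)=1 f(2,0)=2 f(2,2)=1
t=3: f(3,-3)=1 f(3,-1)=3 f(3,1)=3 f(3,3)=1
t=4: f(4,-4)=1 f(4,-2)=4 f(4,0)=6 f(4,2)=4 f(4,4)=1
t=5: f(5,-5)=1 f(5,-3)=5 f(5,-1)=10 f(5,1)=10 f(5,3)=5 f(5,5)=1
t=6: f(6,-6)=1 f(6,-4)=6 f(6,-2)=15 f(6,0)=20 f(6,2)=15 f(6,4)=6 f(6,6)=1
t=7: f(7,-5)=7 f(7,-3)=21 f(7,-1)=35 f(7,1)=35 f(7,3)=21 f(7,5)=7 f(7,7)=1
t=8: f(8,-6)=7 f(8,-4)=28 f(8,-2)=56 f(8,0)=70 f(8,2)=56 f(8,4)=28 f(8,6)=8 f(8,8)=1
t=9: f(9,-5)=35 f(9,-3)=84 f(9,-1)=126 f(9,1)=126 f(9,3)=84 f(9,5)=36 f(9,7)=9 f(9,9)=1
t=10: f(10,-6)=35 f(10,-4)=119 f(10,-2)=210 f(10,0)=252 f(10,2)=210 f(10,4)=120 f(10,6)=45 f(10,8)=10 f(10,10)=1
t=11: f(11,-5)=154 f(11,-3)=329 f(11,-1)=462 f(11,1)=462 f(11,3)=330 f(11,5)=165 f(11,7)=55 f(11,9)=11 f(11,11)=1
t=12: f(12,-6)=154 f(12,-4)=483 f(12,-2)=791 f(12,0)=924 f(12,2)=792 f(12,4)=495 f(12,6)=220 f(12,8)=66 f(12,10)=12 f(12,12)=1
t=13: f(13,-5)=637 f(13,-3)=1274 f(13,-1)=1715 f(13,1)=1716 f(13,3)=1287 f(13,5)=715 f(13,7)=286 f(13,9)=78 f(13,11)=13 f(13,13)=1
t=14: f(14,-6)=637 f(14,-4)=1911 f(14,-2)=2989 f(14,0)=3431 f(14,2)=3003 f(14,4)=2002 f(14,6)=1001 f(14,8)=364 f(14,10)=91 f(14,12)=14 f(14,14)=1
t=15: f(15,-5)=2548 f(15,-3)=4900 f(15,-1)=6420 f(15,1)=6434 f(15,3)=5005 f(15,5)=3003 f(15,7)=1365 f(15,9)=455 f(15,11)=105 f(15,13)=15 f(15,15)=1
t=16: f(16,-6)=2548 f(16,-4)=7448 f(16,-2)=11320 f(16,0)=12854 f(16,2)=11439 f(16,4)=8008 f(16,6)=4368 f(16,8)=1820 f(16,10)=560 f(16,12)=120 f(16,14)=16 f(16,16)=1
t=17: f(17,-5)=9996 f(17,-3)=18768 f(17,-1)=24174 f(17,1)=24293 f(17,3)=19447 f(17,5)=12376 f(17,7)=6188 f(17,9)=2380 f(17,11)=680 f(17,13)=136 f(17,15)=17 f(17,17)=1
t=18: f(18,-6)=9996 f(18,-4)=28764 f(18,-2)=42942 f(18,0)=48467 f(18,2)=43740 f(18,4)=31823 f(18,6)=18564 f(18,8)=8568 f(18,10)=3060 f(18,12)=816 f(18,14)=153 f(18,16)=18 f(18,18)=1
t=19: f(19,-5)=38760 f(19,-3)=71706 f(19,-1)=91409 f(19,1)=92207 f(19,3)=75563 f(19,5)=50387 f(19,7)=27132 f(19,9)=11628 f(19,11)=3876 f(19,13)=969 f(19,15)=171 f(19,17)=19 f(19,19)=1
t=20: f(20,-6)=38760 f(20,-4)=110466 f(20,-2)=163115 f(20,0)=183616 f(20,2)=167770 f(20,4)=125950 f(20,6)=77519 f(20,8)=38760 f(20,10)=15504 f(20,12)=4845 f(20,14)=1140 f(20,16)=190 f(20,18)=20 f(20,20)=1
t=21: f(21,-5)=149226 f(21,-3)=273581 f(21,-1)=346731 f(21,1)=351386 f(21,3)=293720 f(21,5)=203469 f(21,7)=116279 f(21,9)=54264 f(21,11)=20349 f(21,13)=5985 f(21,15)=1330 f(21,17)=210 f(21,19)=21 f(21,21)=1
t=22: f(22,-6)=149226 f(22,-4)=422807 f(22,-2)=620312 f(22,0)=698117 f(22,2)=645106 f(22,4)=497189 f(22,6)=319748 f(22,8)=170543 f(22,10)=74613 f(22,12)=26334 f(22,14)=7315 f(22,16)=1540 f(22,18)=231 f(22,20)=22 f(22,22)=1
t=23: f(23,-5)=572033 f(23,-3)=1043119 f(23,-1)=1318429 f(23,1)=1343223 f(23,3)=1142295 f(23,5)=816937 f(23,7)=490291 f(23,9)=245156 f(23,11)=100947 f(23,13)=33649 f(23,15)=8855 f(23,17)=1771 f(23,19)=253 f(23,21)=23 f(23,23)=1
t=24: f(24,-6)=572033 f(24,-4)=1615152 f(24,-2)=2361548 f(24,0)=2661652 f(24,2)=2485518 f(24,4)=1959232 f(24,6)=1307228 f(24,8)=735447 f(24,10)=346103 f(24,12)=134596 f(24,14)=42504 f(24,16)=10626 f(24,18)=2024 f(24,20)=276 f(24,22)=24 f(24,24)=1
Σ_s f(24,s) = 14233964
P = 14233964/16777216 = 3558491/4194304

Answer: 3558491/4194304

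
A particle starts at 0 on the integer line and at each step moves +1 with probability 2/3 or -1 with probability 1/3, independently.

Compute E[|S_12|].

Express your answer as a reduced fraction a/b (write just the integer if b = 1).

S_12 takes values m ≡ 0 (mod 2) with |m| ≤ 12; P(S_12=m) = C(12,(12+m)/2) · (2/3)^((12+m)/2) · (1/3)^((12-m)/2).
Distribution: P(S=-12)=1/531441, P(S=-10)=8/177147, P(S=-8)=88/177147, P(S=-6)=1760/531441, P(S=-4)=880/59049, P(S=-2)=2816/59049, P(S=0)=19712/177147, P(S=2)=11264/59049, P(S=4)=14080/59049, P(S=6)=112640/531441, P(S=8)=22528/177147, P(S=10)=8192/177147, P(S=12)=4096/531441
E[|S_12|] = Σ_m |m|·P(S_12=m) = 257372/59049

Answer: 257372/59049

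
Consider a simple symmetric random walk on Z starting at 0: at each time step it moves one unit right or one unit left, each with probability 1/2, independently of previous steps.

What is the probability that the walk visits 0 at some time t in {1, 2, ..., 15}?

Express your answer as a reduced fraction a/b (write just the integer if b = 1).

Count via complement. Let g(t,s) = #length-t paths at position s with S_1..S_t all ≠ 0.
g(t,s) = g(t-1,s-1) + g(t-1,s+1) for s ≠ 0; g(t,0) = 0.
t=0: g(0,0)=1
t=1: g(1,-1)=1 g(1,1)=1
t=2: g(2,-2)=1 g(2,2)=1
t=3: g(3,-3)=1 g(3,-1)=1 g(3,1)=1 g(3,3)=1
t=4: g(4,-4)=1 g(4,-2)=2 g(4,2)=2 g(4,4)=1
t=5: g(5,-5)=1 g(5,-3)=3 g(5,-1)=2 g(5,1)=2 g(5,3)=3 g(5,5)=1
t=6: g(6,-6)=1 g(6,-4)=4 g(6,-2)=5 g(6,2)=5 g(6,4)=4 g(6,6)=1
t=7: g(7,-7)=1 g(7,-5)=5 g(7,-3)=9 g(7,-1)=5 g(7,1)=5 g(7,3)=9 g(7,5)=5 g(7,7)=1
t=8: g(8,-8)=1 g(8,-6)=6 g(8,-4)=14 g(8,-2)=14 g(8,2)=14 g(8,4)=14 g(8,6)=6 g(8,8)=1
t=9: g(9,-9)=1 g(9,-7)=7 g(9,-5)=20 g(9,-3)=28 g(9,-1)=14 g(9,1)=14 g(9,3)=28 g(9,5)=20 g(9,7)=7 g(9,9)=1
t=10: g(10,-10)=1 g(10,-8)=8 g(10,-6)=27 g(10,-4)=48 g(10,-2)=42 g(10,2)=42 g(10,4)=48 g(10,6)=27 g(10,8)=8 g(10,10)=1
t=11: g(11,-11)=1 g(11,-9)=9 g(11,-7)=35 g(11,-5)=75 g(11,-3)=90 g(11,-1)=42 g(11,1)=42 g(11,3)=90 g(11,5)=75 g(11,7)=35 g(11,9)=9 g(11,11)=1
t=12: g(12,-12)=1 g(12,-10)=10 g(12,-8)=44 g(12,-6)=110 g(12,-4)=165 g(12,-2)=132 g(12,2)=132 g(12,4)=165 g(12,6)=110 g(12,8)=44 g(12,10)=10 g(12,12)=1
t=13: g(13,-13)=1 g(13,-11)=11 g(13,-9)=54 g(13,-7)=154 g(13,-5)=275 g(13,-3)=297 g(13,-1)=132 g(13,1)=132 g(13,3)=297 g(13,5)=275 g(13,7)=154 g(13,9)=54 g(13,11)=11 g(13,13)=1
t=14: g(14,-14)=1 g(14,-12)=12 g(14,-10)=65 g(14,-8)=208 g(14,-6)=429 g(14,-4)=572 g(14,-2)=429 g(14,2)=429 g(14,4)=572 g(14,6)=429 g(14,8)=208 g(14,10)=65 g(14,12)=12 g(14,14)=1
t=15: g(15,-15)=1 g(15,-13)=13 g(15,-11)=77 g(15,-9)=273 g(15,-7)=637 g(15,-5)=1001 g(15,-3)=1001 g(15,-1)=429 g(15,1)=429 g(15,3)=1001 g(15,5)=1001 g(15,7)=637 g(15,9)=273 g(15,11)=77 g(15,13)=13 g(15,15)=1
Paths never hitting 0: Σ_s g(15,s) = 6864
Paths hitting 0: 2^15 - 6864 = 25904
P = 25904/32768 = 1619/2048

Answer: 1619/2048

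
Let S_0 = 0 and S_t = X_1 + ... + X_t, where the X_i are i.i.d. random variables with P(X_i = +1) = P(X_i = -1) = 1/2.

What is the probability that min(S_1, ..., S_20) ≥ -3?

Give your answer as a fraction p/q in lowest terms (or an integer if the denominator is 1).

Answer: 323323/524288

Derivation:
Let f(t,s) = #length-t paths at position s with S_1..S_t all ≥ -3.
f(t,s) = f(t-1,s-1) + f(t-1,s+1) for s ≥ -3; f(t,s) = 0 for s < -3.
t=0: f(0,0)=1
t=1: f(1,-1)=1 f(1,1)=1
t=2: f(2,-2)=1 f(2,0)=2 f(2,2)=1
t=3: f(3,-3)=1 f(3,-1)=3 f(3,1)=3 f(3,3)=1
t=4: f(4,-2)=4 f(4,0)=6 f(4,2)=4 f(4,4)=1
t=5: f(5,-3)=4 f(5,-1)=10 f(5,1)=10 f(5,3)=5 f(5,5)=1
t=6: f(6,-2)=14 f(6,0)=20 f(6,2)=15 f(6,4)=6 f(6,6)=1
t=7: f(7,-3)=14 f(7,-1)=34 f(7,1)=35 f(7,3)=21 f(7,5)=7 f(7,7)=1
t=8: f(8,-2)=48 f(8,0)=69 f(8,2)=56 f(8,4)=28 f(8,6)=8 f(8,8)=1
t=9: f(9,-3)=48 f(9,-1)=117 f(9,1)=125 f(9,3)=84 f(9,5)=36 f(9,7)=9 f(9,9)=1
t=10: f(10,-2)=165 f(10,0)=242 f(10,2)=209 f(10,4)=120 f(10,6)=45 f(10,8)=10 f(10,10)=1
t=11: f(11,-3)=165 f(11,-1)=407 f(11,1)=451 f(11,3)=329 f(11,5)=165 f(11,7)=55 f(11,9)=11 f(11,11)=1
t=12: f(12,-2)=572 f(12,0)=858 f(12,2)=780 f(12,4)=494 f(12,6)=220 f(12,8)=66 f(12,10)=12 f(12,12)=1
t=13: f(13,-3)=572 f(13,-1)=1430 f(13,1)=1638 f(13,3)=1274 f(13,5)=714 f(13,7)=286 f(13,9)=78 f(13,11)=13 f(13,13)=1
t=14: f(14,-2)=2002 f(14,0)=3068 f(14,2)=2912 f(14,4)=1988 f(14,6)=1000 f(14,8)=364 f(14,10)=91 f(14,12)=14 f(14,14)=1
t=15: f(15,-3)=2002 f(15,-1)=5070 f(15,1)=5980 f(15,3)=4900 f(15,5)=2988 f(15,7)=1364 f(15,9)=455 f(15,11)=105 f(15,13)=15 f(15,15)=1
t=16: f(16,-2)=7072 f(16,0)=11050 f(16,2)=10880 f(16,4)=7888 f(16,6)=4352 f(16,8)=1819 f(16,10)=560 f(16,12)=120 f(16,14)=16 f(16,16)=1
t=17: f(17,-3)=7072 f(17,-1)=18122 f(17,1)=21930 f(17,3)=18768 f(17,5)=12240 f(17,7)=6171 f(17,9)=2379 f(17,11)=680 f(17,13)=136 f(17,15)=17 f(17,17)=1
t=18: f(18,-2)=25194 f(18,0)=40052 f(18,2)=40698 f(18,4)=31008 f(18,6)=18411 f(18,8)=8550 f(18,10)=3059 f(18,12)=816 f(18,14)=153 f(18,16)=18 f(18,18)=1
t=19: f(19,-3)=25194 f(19,-1)=65246 f(19,1)=80750 f(19,3)=71706 f(19,5)=49419 f(19,7)=26961 f(19,9)=11609 f(19,11)=3875 f(19,13)=969 f(19,15)=171 f(19,17)=19 f(19,19)=1
t=20: f(20,-2)=90440 f(20,0)=145996 f(20,2)=152456 f(20,4)=121125 f(20,6)=76380 f(20,8)=38570 f(20,10)=15484 f(20,12)=4844 f(20,14)=1140 f(20,16)=190 f(20,18)=20 f(20,20)=1
Σ_s f(20,s) = 646646
P = 646646/1048576 = 323323/524288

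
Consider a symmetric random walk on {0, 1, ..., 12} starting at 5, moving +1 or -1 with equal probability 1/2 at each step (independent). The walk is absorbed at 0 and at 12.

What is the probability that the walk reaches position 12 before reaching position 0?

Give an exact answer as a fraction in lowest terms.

Answer: 5/12

Derivation:
Symmetric walk (p = 1/2): the harmonic-function argument gives P(hit 12 before 0 | start at 5) = a/N.
P = 5/12 = 5/12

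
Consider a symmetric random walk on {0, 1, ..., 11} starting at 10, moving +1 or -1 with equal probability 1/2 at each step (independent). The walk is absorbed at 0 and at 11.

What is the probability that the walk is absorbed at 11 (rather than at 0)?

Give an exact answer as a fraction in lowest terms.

Answer: 10/11

Derivation:
Symmetric walk (p = 1/2): the harmonic-function argument gives P(hit 11 before 0 | start at 10) = a/N.
P = 10/11 = 10/11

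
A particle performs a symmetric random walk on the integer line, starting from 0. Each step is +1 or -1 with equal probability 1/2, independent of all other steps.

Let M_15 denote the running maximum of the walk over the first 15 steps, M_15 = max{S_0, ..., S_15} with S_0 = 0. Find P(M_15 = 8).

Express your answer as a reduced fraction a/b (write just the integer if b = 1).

Let M_15 = max(S_0,...,S_15). Use the reflection principle: for j ≥ 1, #{paths with M_15 ≥ j} = #{S_15 ≥ j} + #{S_15 ≥ j+1}.
By reflection, #{M_15 ≥ 8} = #{S_15 ≥ 8} + #{S_15 ≥ 9} = 576 + 576 = 1152.
#{M_15 ≥ 9} = #{S_15 ≥ 9} + #{S_15 ≥ 10} = 576 + 121 = 697.
#{M_15 = 8} = 1152 - 697 = 455.
P(M_15 = 8) = 455/32768 = 455/32768

Answer: 455/32768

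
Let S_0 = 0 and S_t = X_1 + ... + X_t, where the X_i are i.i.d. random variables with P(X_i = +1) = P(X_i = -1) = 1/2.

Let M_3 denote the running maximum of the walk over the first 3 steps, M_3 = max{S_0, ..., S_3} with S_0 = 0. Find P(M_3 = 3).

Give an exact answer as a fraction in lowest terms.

Answer: 1/8

Derivation:
Let M_3 = max(S_0,...,S_3). Use the reflection principle: for j ≥ 1, #{paths with M_3 ≥ j} = #{S_3 ≥ j} + #{S_3 ≥ j+1}.
By reflection, #{M_3 ≥ 3} = #{S_3 ≥ 3} + #{S_3 ≥ 4} = 1 + 0 = 1.
#{M_3 ≥ 4} = #{S_3 ≥ 4} + #{S_3 ≥ 5} = 0 + 0 = 0.
#{M_3 = 3} = 1 - 0 = 1.
P(M_3 = 3) = 1/8 = 1/8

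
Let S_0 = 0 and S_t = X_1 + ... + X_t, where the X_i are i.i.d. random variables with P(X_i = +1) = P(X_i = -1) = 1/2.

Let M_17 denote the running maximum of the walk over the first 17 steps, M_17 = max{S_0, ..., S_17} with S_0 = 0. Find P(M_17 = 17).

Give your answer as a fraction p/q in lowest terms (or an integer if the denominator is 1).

Answer: 1/131072

Derivation:
Let M_17 = max(S_0,...,S_17). Use the reflection principle: for j ≥ 1, #{paths with M_17 ≥ j} = #{S_17 ≥ j} + #{S_17 ≥ j+1}.
By reflection, #{M_17 ≥ 17} = #{S_17 ≥ 17} + #{S_17 ≥ 18} = 1 + 0 = 1.
#{M_17 ≥ 18} = #{S_17 ≥ 18} + #{S_17 ≥ 19} = 0 + 0 = 0.
#{M_17 = 17} = 1 - 0 = 1.
P(M_17 = 17) = 1/131072 = 1/131072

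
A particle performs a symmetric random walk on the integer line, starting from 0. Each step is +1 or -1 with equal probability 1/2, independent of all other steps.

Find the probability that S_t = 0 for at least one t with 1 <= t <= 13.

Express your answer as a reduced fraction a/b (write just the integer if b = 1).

Answer: 793/1024

Derivation:
Count via complement. Let g(t,s) = #length-t paths at position s with S_1..S_t all ≠ 0.
g(t,s) = g(t-1,s-1) + g(t-1,s+1) for s ≠ 0; g(t,0) = 0.
t=0: g(0,0)=1
t=1: g(1,-1)=1 g(1,1)=1
t=2: g(2,-2)=1 g(2,2)=1
t=3: g(3,-3)=1 g(3,-1)=1 g(3,1)=1 g(3,3)=1
t=4: g(4,-4)=1 g(4,-2)=2 g(4,2)=2 g(4,4)=1
t=5: g(5,-5)=1 g(5,-3)=3 g(5,-1)=2 g(5,1)=2 g(5,3)=3 g(5,5)=1
t=6: g(6,-6)=1 g(6,-4)=4 g(6,-2)=5 g(6,2)=5 g(6,4)=4 g(6,6)=1
t=7: g(7,-7)=1 g(7,-5)=5 g(7,-3)=9 g(7,-1)=5 g(7,1)=5 g(7,3)=9 g(7,5)=5 g(7,7)=1
t=8: g(8,-8)=1 g(8,-6)=6 g(8,-4)=14 g(8,-2)=14 g(8,2)=14 g(8,4)=14 g(8,6)=6 g(8,8)=1
t=9: g(9,-9)=1 g(9,-7)=7 g(9,-5)=20 g(9,-3)=28 g(9,-1)=14 g(9,1)=14 g(9,3)=28 g(9,5)=20 g(9,7)=7 g(9,9)=1
t=10: g(10,-10)=1 g(10,-8)=8 g(10,-6)=27 g(10,-4)=48 g(10,-2)=42 g(10,2)=42 g(10,4)=48 g(10,6)=27 g(10,8)=8 g(10,10)=1
t=11: g(11,-11)=1 g(11,-9)=9 g(11,-7)=35 g(11,-5)=75 g(11,-3)=90 g(11,-1)=42 g(11,1)=42 g(11,3)=90 g(11,5)=75 g(11,7)=35 g(11,9)=9 g(11,11)=1
t=12: g(12,-12)=1 g(12,-10)=10 g(12,-8)=44 g(12,-6)=110 g(12,-4)=165 g(12,-2)=132 g(12,2)=132 g(12,4)=165 g(12,6)=110 g(12,8)=44 g(12,10)=10 g(12,12)=1
t=13: g(13,-13)=1 g(13,-11)=11 g(13,-9)=54 g(13,-7)=154 g(13,-5)=275 g(13,-3)=297 g(13,-1)=132 g(13,1)=132 g(13,3)=297 g(13,5)=275 g(13,7)=154 g(13,9)=54 g(13,11)=11 g(13,13)=1
Paths never hitting 0: Σ_s g(13,s) = 1848
Paths hitting 0: 2^13 - 1848 = 6344
P = 6344/8192 = 793/1024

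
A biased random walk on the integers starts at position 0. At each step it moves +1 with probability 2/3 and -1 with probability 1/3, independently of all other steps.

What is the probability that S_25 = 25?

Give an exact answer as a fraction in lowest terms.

To reach position 25 after 25 steps: need 25 steps of +1 and 0 steps of -1.
Number of such sequences: C(25,25) = 1
Each has probability (2/3)^25 · (1/3)^0 = 33554432/847288609443
P = 1 · 33554432/847288609443 = 33554432/847288609443

Answer: 33554432/847288609443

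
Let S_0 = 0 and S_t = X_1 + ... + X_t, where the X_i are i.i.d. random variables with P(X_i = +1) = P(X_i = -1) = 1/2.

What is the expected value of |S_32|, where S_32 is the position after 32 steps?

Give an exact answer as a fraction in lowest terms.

S_32 takes values m ≡ 0 (mod 2) with |m| ≤ 32; P(S_32=m) = C(32,(32+m)/2)/2^32.
Total paths: 2^32 = 4294967296
Distribution: P(S=-32)=1/4294967296, P(S=-30)=32/4294967296, P(S=-28)=496/4294967296, P(S=-26)=4960/4294967296, P(S=-24)=35960/4294967296, P(S=-22)=201376/4294967296, P(S=-20)=906192/4294967296, P(S=-18)=3365856/4294967296, P(S=-16)=10518300/4294967296, P(S=-14)=28048800/4294967296, P(S=-12)=64512240/4294967296, P(S=-10)=129024480/4294967296, P(S=-8)=225792840/4294967296, P(S=-6)=347373600/4294967296, P(S=-4)=471435600/4294967296, P(S=-2)=565722720/4294967296, P(S=0)=601080390/4294967296, P(S=2)=565722720/4294967296, P(S=4)=471435600/4294967296, P(S=6)=347373600/4294967296, P(S=8)=225792840/4294967296, P(S=10)=129024480/4294967296, P(S=12)=64512240/4294967296, P(S=14)=28048800/4294967296, P(S=16)=10518300/4294967296, P(S=18)=3365856/4294967296, P(S=20)=906192/4294967296, P(S=22)=201376/4294967296, P(S=24)=35960/4294967296, P(S=26)=4960/4294967296, P(S=28)=496/4294967296, P(S=30)=32/4294967296, P(S=32)=1/4294967296
E[|S_32|] = Σ_m |m|·P(S_32=m) = 19234572480/4294967296 = 300540195/67108864

Answer: 300540195/67108864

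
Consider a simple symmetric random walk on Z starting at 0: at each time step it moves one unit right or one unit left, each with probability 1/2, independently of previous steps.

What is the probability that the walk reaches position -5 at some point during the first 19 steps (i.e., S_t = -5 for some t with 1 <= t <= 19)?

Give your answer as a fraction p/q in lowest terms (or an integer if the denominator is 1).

Count via complement. Let g(t,s) = #length-t paths at position s with S_1..S_t all ≠ -5.
g(t,s) = g(t-1,s-1) + g(t-1,s+1) for s ≠ -5; g(t,-5) = 0.
t=0: g(0,0)=1
t=1: g(1,-1)=1 g(1,1)=1
t=2: g(2,-2)=1 g(2,0)=2 g(2,2)=1
t=3: g(3,-3)=1 g(3,-1)=3 g(3,1)=3 g(3,3)=1
t=4: g(4,-4)=1 g(4,-2)=4 g(4,0)=6 g(4,2)=4 g(4,4)=1
t=5: g(5,-3)=5 g(5,-1)=10 g(5,1)=10 g(5,3)=5 g(5,5)=1
t=6: g(6,-4)=5 g(6,-2)=15 g(6,0)=20 g(6,2)=15 g(6,4)=6 g(6,6)=1
t=7: g(7,-3)=20 g(7,-1)=35 g(7,1)=35 g(7,3)=21 g(7,5)=7 g(7,7)=1
t=8: g(8,-4)=20 g(8,-2)=55 g(8,0)=70 g(8,2)=56 g(8,4)=28 g(8,6)=8 g(8,8)=1
t=9: g(9,-3)=75 g(9,-1)=125 g(9,1)=126 g(9,3)=84 g(9,5)=36 g(9,7)=9 g(9,9)=1
t=10: g(10,-4)=75 g(10,-2)=200 g(10,0)=251 g(10,2)=210 g(10,4)=120 g(10,6)=45 g(10,8)=10 g(10,10)=1
t=11: g(11,-3)=275 g(11,-1)=451 g(11,1)=461 g(11,3)=330 g(11,5)=165 g(11,7)=55 g(11,9)=11 g(11,11)=1
t=12: g(12,-4)=275 g(12,-2)=726 g(12,0)=912 g(12,2)=791 g(12,4)=495 g(12,6)=220 g(12,8)=66 g(12,10)=12 g(12,12)=1
t=13: g(13,-3)=1001 g(13,-1)=1638 g(13,1)=1703 g(13,3)=1286 g(13,5)=715 g(13,7)=286 g(13,9)=78 g(13,11)=13 g(13,13)=1
t=14: g(14,-4)=1001 g(14,-2)=2639 g(14,0)=3341 g(14,2)=2989 g(14,4)=2001 g(14,6)=1001 g(14,8)=364 g(14,10)=91 g(14,12)=14 g(14,14)=1
t=15: g(15,-3)=3640 g(15,-1)=5980 g(15,1)=6330 g(15,3)=4990 g(15,5)=3002 g(15,7)=1365 g(15,9)=455 g(15,11)=105 g(15,13)=15 g(15,15)=1
t=16: g(16,-4)=3640 g(16,-2)=9620 g(16,0)=12310 g(16,2)=11320 g(16,4)=7992 g(16,6)=4367 g(16,8)=1820 g(16,10)=560 g(16,12)=120 g(16,14)=16 g(16,16)=1
t=17: g(17,-3)=13260 g(17,-1)=21930 g(17,1)=23630 g(17,3)=19312 g(17,5)=12359 g(17,7)=6187 g(17,9)=2380 g(17,11)=680 g(17,13)=136 g(17,15)=17 g(17,17)=1
t=18: g(18,-4)=13260 g(18,-2)=35190 g(18,0)=45560 g(18,2)=42942 g(18,4)=31671 g(18,6)=18546 g(18,8)=8567 g(18,10)=3060 g(18,12)=816 g(18,14)=153 g(18,16)=18 g(18,18)=1
t=19: g(19,-3)=48450 g(19,-1)=80750 g(19,1)=88502 g(19,3)=74613 g(19,5)=50217 g(19,7)=27113 g(19,9)=11627 g(19,11)=3876 g(19,13)=969 g(19,15)=171 g(19,17)=19 g(19,19)=1
Paths never hitting -5: Σ_s g(19,s) = 386308
Paths hitting -5: 2^19 - 386308 = 137980
P = 137980/524288 = 34495/131072

Answer: 34495/131072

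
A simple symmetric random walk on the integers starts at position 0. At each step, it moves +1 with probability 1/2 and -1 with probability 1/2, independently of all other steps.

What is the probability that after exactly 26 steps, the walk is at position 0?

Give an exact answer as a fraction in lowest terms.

Answer: 1300075/8388608

Derivation:
To return to 0 after 26 steps: need exactly 13 steps of +1 and 13 of -1.
Favorable paths: C(26,13) = 10400600
Total paths: 2^26 = 67108864
P = 10400600/67108864 = 1300075/8388608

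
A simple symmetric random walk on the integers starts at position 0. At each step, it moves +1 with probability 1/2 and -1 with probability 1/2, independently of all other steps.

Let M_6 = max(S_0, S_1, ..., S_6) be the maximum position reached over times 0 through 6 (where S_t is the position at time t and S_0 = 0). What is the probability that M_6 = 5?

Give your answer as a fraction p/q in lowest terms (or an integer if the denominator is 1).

Answer: 1/64

Derivation:
Let M_6 = max(S_0,...,S_6). Use the reflection principle: for j ≥ 1, #{paths with M_6 ≥ j} = #{S_6 ≥ j} + #{S_6 ≥ j+1}.
By reflection, #{M_6 ≥ 5} = #{S_6 ≥ 5} + #{S_6 ≥ 6} = 1 + 1 = 2.
#{M_6 ≥ 6} = #{S_6 ≥ 6} + #{S_6 ≥ 7} = 1 + 0 = 1.
#{M_6 = 5} = 2 - 1 = 1.
P(M_6 = 5) = 1/64 = 1/64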